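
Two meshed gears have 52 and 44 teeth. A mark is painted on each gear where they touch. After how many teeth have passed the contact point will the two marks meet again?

The first simultaneous occurrence is after LCM of the individual periods.
52 = 2^2 × 13
44 = 2^2 × 11
LCM(52, 44) = 2^2 × 11 × 13 = 572.

572 teeth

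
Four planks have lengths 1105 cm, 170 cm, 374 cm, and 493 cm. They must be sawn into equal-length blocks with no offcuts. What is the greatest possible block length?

17 cm

This is the greatest common divisor of 1105, 170, 374, and 493.
1105 = 5 × 13 × 17
170 = 2 × 5 × 17
374 = 2 × 11 × 17
493 = 17 × 29
gcd(1105, 170, 374, 493) = 17.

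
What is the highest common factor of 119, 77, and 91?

7

119 = 7 × 17
77 = 7 × 11
91 = 7 × 13
gcd(119, 77, 91) = 7.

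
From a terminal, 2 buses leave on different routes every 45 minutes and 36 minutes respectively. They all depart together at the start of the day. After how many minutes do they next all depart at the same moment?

180 minutes

They coincide at every common multiple of the periods; the first is the LCM.
45 = 3^2 × 5
36 = 2^2 × 3^2
LCM(45, 36) = 2^2 × 3^2 × 5 = 180.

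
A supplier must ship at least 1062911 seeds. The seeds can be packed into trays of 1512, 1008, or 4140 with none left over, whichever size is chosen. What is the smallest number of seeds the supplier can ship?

1391040

The number of seeds must be a common multiple of 1512, 1008, and 4140, so a multiple of their LCM.
1512 = 2^3 × 3^3 × 7
1008 = 2^4 × 3^2 × 7
4140 = 2^2 × 3^2 × 5 × 23
LCM(1512, 1008, 4140) = 2^4 × 3^3 × 5 × 7 × 23 = 347760.
Smallest multiple of 347760 that is ≥ 1062911: ⌈1062911/347760⌉ × 347760 = 4 × 347760 = 1391040.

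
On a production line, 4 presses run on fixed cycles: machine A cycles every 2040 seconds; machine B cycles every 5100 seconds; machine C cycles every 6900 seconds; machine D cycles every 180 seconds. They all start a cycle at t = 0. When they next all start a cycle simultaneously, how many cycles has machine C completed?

All finish a whole number of cycles simultaneously at t = LCM of the periods.
2040 = 2^3 × 3 × 5 × 17
5100 = 2^2 × 3 × 5^2 × 17
6900 = 2^2 × 3 × 5^2 × 23
180 = 2^2 × 3^2 × 5
LCM(2040, 5100, 6900, 180) = 2^3 × 3^2 × 5^2 × 17 × 23 = 703800.
Cycles for period 6900: 703800 / 6900 = 102.

102 cycles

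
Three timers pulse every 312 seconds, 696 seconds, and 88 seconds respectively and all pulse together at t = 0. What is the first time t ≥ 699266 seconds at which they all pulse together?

Joint pulses occur at multiples of LCM(312, 696, 88).
312 = 2^3 × 3 × 13
696 = 2^3 × 3 × 29
88 = 2^3 × 11
LCM(312, 696, 88) = 2^3 × 3 × 11 × 13 × 29 = 99528.
Smallest multiple of 99528 that is ≥ 699266: ⌈699266/99528⌉ × 99528 = 8 × 99528 = 796224.

796224 seconds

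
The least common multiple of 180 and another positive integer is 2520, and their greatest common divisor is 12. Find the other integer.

168

gcd × lcm = product of the two integers, so the other integer is (12 × 2520) / 180 = 168.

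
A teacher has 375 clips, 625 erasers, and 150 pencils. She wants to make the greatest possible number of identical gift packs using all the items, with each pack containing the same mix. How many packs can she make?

25 packs

The pack count must divide each quantity, so the greatest is gcd(375, 625, 150).
375 = 3 × 5^3
625 = 5^4
150 = 2 × 3 × 5^2
gcd(375, 625, 150) = 5^2 = 25.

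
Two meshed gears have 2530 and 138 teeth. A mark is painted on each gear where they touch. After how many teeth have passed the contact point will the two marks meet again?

The first simultaneous occurrence is after LCM of the individual periods.
2530 = 2 × 5 × 11 × 23
138 = 2 × 3 × 23
LCM(2530, 138) = 2 × 3 × 5 × 11 × 23 = 7590.

7590 teeth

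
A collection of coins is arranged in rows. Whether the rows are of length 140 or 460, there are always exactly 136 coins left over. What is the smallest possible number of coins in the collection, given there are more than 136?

N − 136 must be a common multiple of 140 and 460.
140 = 2^2 × 5 × 7
460 = 2^2 × 5 × 23
LCM(140, 460) = 2^2 × 5 × 7 × 23 = 3220.
Smallest N > 136 is LCM + 136 = 3220 + 136 = 3356.

3356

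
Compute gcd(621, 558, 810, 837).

9

621 = 3^3 × 23
558 = 2 × 3^2 × 31
810 = 2 × 3^4 × 5
837 = 3^3 × 31
gcd(621, 558, 810, 837) = 3^2 = 9.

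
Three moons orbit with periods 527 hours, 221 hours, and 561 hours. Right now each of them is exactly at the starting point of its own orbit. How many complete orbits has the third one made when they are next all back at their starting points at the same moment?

403 orbits

The first common completion time is the LCM of the periods.
527 = 17 × 31
221 = 13 × 17
561 = 3 × 11 × 17
LCM(527, 221, 561) = 3 × 11 × 13 × 17 × 31 = 226083.
Orbits for period 561: 226083 / 561 = 403.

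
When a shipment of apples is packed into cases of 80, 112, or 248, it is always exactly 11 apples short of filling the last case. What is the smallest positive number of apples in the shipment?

17349

Being 11 short of a full case of size k means N ≡ −11 (mod k), i.e. N + 11 is a multiple of each size.
80 = 2^4 × 5
112 = 2^4 × 7
248 = 2^3 × 31
LCM(80, 112, 248) = 2^4 × 5 × 7 × 31 = 17360.
Smallest positive N is 17360 − 11 = 17349.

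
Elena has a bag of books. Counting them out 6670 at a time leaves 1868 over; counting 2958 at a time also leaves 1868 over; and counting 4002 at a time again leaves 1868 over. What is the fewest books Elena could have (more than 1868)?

N − 1868 must be a common multiple of 6670, 2958, and 4002.
6670 = 2 × 5 × 23 × 29
2958 = 2 × 3 × 17 × 29
4002 = 2 × 3 × 23 × 29
LCM(6670, 2958, 4002) = 2 × 3 × 5 × 17 × 23 × 29 = 340170.
Smallest N > 1868 is LCM + 1868 = 340170 + 1868 = 342038.

342038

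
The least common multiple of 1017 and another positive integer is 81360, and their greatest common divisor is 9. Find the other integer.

gcd × lcm = product of the two integers, so the other integer is (9 × 81360) / 1017 = 720.

720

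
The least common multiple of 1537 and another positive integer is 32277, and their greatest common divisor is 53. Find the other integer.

1113

gcd × lcm = product of the two integers, so the other integer is (53 × 32277) / 1537 = 1113.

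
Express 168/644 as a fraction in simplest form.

6/23

168 = 2^3 × 3 × 7
644 = 2^2 × 7 × 23
gcd(168, 644) = 2^2 × 7 = 28.
Divide numerator and denominator by 28: 168/644 = 6/23.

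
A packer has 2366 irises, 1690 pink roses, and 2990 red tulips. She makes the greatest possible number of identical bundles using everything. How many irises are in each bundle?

91

Number of bundles = gcd(2366, 1690, 2990).
2366 = 2 × 7 × 13^2
1690 = 2 × 5 × 13^2
2990 = 2 × 5 × 13 × 23
gcd(2366, 1690, 2990) = 2 × 13 = 26.
irises per bundle = 2366 / 26 = 91.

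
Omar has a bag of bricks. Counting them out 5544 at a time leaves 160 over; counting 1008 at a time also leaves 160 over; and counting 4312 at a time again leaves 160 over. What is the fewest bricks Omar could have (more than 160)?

77776

N − 160 must be a common multiple of 5544, 1008, and 4312.
5544 = 2^3 × 3^2 × 7 × 11
1008 = 2^4 × 3^2 × 7
4312 = 2^3 × 7^2 × 11
LCM(5544, 1008, 4312) = 2^4 × 3^2 × 7^2 × 11 = 77616.
Smallest N > 160 is LCM + 160 = 77616 + 160 = 77776.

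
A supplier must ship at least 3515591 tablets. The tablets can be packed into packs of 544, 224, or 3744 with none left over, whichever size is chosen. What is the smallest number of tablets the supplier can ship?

3564288

The number of tablets must be a common multiple of 544, 224, and 3744, so a multiple of their LCM.
544 = 2^5 × 17
224 = 2^5 × 7
3744 = 2^5 × 3^2 × 13
LCM(544, 224, 3744) = 2^5 × 3^2 × 7 × 13 × 17 = 445536.
Smallest multiple of 445536 that is ≥ 3515591: ⌈3515591/445536⌉ × 445536 = 8 × 445536 = 3564288.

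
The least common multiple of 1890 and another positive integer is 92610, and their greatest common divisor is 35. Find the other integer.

1715

gcd × lcm = product of the two integers, so the other integer is (35 × 92610) / 1890 = 1715.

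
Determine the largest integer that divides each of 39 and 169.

39 = 3 × 13
169 = 13^2
gcd(39, 169) = 13.

13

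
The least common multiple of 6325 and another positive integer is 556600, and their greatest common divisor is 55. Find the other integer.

gcd × lcm = product of the two integers, so the other integer is (55 × 556600) / 6325 = 4840.

4840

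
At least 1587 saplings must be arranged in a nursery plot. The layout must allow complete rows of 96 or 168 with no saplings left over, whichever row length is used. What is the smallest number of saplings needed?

The number of saplings must be a common multiple of 96 and 168, so a multiple of their LCM.
96 = 2^5 × 3
168 = 2^3 × 3 × 7
LCM(96, 168) = 2^5 × 3 × 7 = 672.
Smallest multiple of 672 that is ≥ 1587: ⌈1587/672⌉ × 672 = 3 × 672 = 2016.

2016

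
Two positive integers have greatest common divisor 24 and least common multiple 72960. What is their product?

For any two positive integers, gcd × lcm = product = 24 × 72960 = 1751040.

1751040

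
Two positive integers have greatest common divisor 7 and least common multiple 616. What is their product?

4312

For any two positive integers, gcd × lcm = product = 7 × 616 = 4312.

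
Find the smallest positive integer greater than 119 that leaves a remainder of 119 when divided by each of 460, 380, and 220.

96259

N − 119 must be a common multiple of 460, 380, and 220.
460 = 2^2 × 5 × 23
380 = 2^2 × 5 × 19
220 = 2^2 × 5 × 11
LCM(460, 380, 220) = 2^2 × 5 × 11 × 19 × 23 = 96140.
Smallest N > 119 is LCM + 119 = 96140 + 119 = 96259.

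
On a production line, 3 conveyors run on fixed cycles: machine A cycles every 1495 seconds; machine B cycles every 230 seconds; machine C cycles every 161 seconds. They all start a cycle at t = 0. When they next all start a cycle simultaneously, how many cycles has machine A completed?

They are all back at their starting positions together after one LCM of the periods.
1495 = 5 × 13 × 23
230 = 2 × 5 × 23
161 = 7 × 23
LCM(1495, 230, 161) = 2 × 5 × 7 × 13 × 23 = 20930.
Cycles for period 1495: 20930 / 1495 = 14.

14 cycles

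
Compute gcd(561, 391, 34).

561 = 3 × 11 × 17
391 = 17 × 23
34 = 2 × 17
gcd(561, 391, 34) = 17.

17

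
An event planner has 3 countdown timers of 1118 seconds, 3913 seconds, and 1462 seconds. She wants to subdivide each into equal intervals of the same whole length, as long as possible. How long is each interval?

The interval must divide each timer length; the longest such is the gcd.
1118 = 2 × 13 × 43
3913 = 7 × 13 × 43
1462 = 2 × 17 × 43
gcd(1118, 3913, 1462) = 43.

43 seconds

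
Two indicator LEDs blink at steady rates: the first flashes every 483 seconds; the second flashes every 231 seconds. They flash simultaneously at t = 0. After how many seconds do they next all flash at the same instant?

We need the least common multiple of the intervals.
483 = 3 × 7 × 23
231 = 3 × 7 × 11
LCM(483, 231) = 3 × 7 × 11 × 23 = 5313.

5313 seconds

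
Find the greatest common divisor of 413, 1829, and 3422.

59

413 = 7 × 59
1829 = 31 × 59
3422 = 2 × 29 × 59
gcd(413, 1829, 3422) = 59.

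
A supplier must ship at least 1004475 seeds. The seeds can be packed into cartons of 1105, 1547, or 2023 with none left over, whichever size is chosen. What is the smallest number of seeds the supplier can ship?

The number of seeds must be a common multiple of 1105, 1547, and 2023, so a multiple of their LCM.
1105 = 5 × 13 × 17
1547 = 7 × 13 × 17
2023 = 7 × 17^2
LCM(1105, 1547, 2023) = 5 × 7 × 13 × 17^2 = 131495.
Smallest multiple of 131495 that is ≥ 1004475: ⌈1004475/131495⌉ × 131495 = 8 × 131495 = 1051960.

1051960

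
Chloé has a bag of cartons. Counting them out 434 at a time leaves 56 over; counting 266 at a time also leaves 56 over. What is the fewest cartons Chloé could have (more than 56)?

8302

N − 56 must be a common multiple of 434 and 266.
434 = 2 × 7 × 31
266 = 2 × 7 × 19
LCM(434, 266) = 2 × 7 × 19 × 31 = 8246.
Smallest N > 56 is LCM + 56 = 8246 + 56 = 8302.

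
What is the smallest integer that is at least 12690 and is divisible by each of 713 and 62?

The integer must be a common multiple of 713 and 62, so a multiple of their LCM.
713 = 23 × 31
62 = 2 × 31
LCM(713, 62) = 2 × 23 × 31 = 1426.
Smallest multiple of 1426 that is ≥ 12690: ⌈12690/1426⌉ × 1426 = 9 × 1426 = 12834.

12834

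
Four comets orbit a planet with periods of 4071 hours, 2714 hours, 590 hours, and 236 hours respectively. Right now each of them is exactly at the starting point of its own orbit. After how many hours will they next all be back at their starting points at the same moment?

81420 hours

The first simultaneous occurrence is after LCM of the individual periods.
4071 = 3 × 23 × 59
2714 = 2 × 23 × 59
590 = 2 × 5 × 59
236 = 2^2 × 59
LCM(4071, 2714, 590, 236) = 2^2 × 3 × 5 × 23 × 59 = 81420.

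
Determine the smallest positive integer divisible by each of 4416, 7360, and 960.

22080

4416 = 2^6 × 3 × 23
7360 = 2^6 × 5 × 23
960 = 2^6 × 3 × 5
LCM(4416, 7360, 960) = 2^6 × 3 × 5 × 23 = 22080.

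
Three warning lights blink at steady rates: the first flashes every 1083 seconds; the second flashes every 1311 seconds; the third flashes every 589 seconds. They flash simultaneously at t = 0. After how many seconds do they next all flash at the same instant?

We need the least common multiple of the intervals.
1083 = 3 × 19^2
1311 = 3 × 19 × 23
589 = 19 × 31
LCM(1083, 1311, 589) = 3 × 19^2 × 23 × 31 = 772179.

772179 seconds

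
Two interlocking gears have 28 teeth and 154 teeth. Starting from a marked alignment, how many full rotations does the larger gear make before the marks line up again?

They are all back at their starting positions together after one LCM of the periods.
28 = 2^2 × 7
154 = 2 × 7 × 11
LCM(28, 154) = 2^2 × 7 × 11 = 308.
Rotations for period 154: 308 / 154 = 2.

2 rotations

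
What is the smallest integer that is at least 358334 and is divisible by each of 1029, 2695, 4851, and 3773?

509355

The integer must be a common multiple of 1029, 2695, 4851, and 3773, so a multiple of their LCM.
1029 = 3 × 7^3
2695 = 5 × 7^2 × 11
4851 = 3^2 × 7^2 × 11
3773 = 7^3 × 11
LCM(1029, 2695, 4851, 3773) = 3^2 × 5 × 7^3 × 11 = 169785.
Smallest multiple of 169785 that is ≥ 358334: ⌈358334/169785⌉ × 169785 = 3 × 169785 = 509355.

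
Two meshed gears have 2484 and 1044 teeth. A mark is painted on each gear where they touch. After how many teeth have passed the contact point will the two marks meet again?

72036 teeth

They coincide at every common multiple of the periods; the first is the LCM.
2484 = 2^2 × 3^3 × 23
1044 = 2^2 × 3^2 × 29
LCM(2484, 1044) = 2^2 × 3^3 × 23 × 29 = 72036.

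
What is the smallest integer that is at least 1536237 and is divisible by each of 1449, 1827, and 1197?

The integer must be a common multiple of 1449, 1827, and 1197, so a multiple of their LCM.
1449 = 3^2 × 7 × 23
1827 = 3^2 × 7 × 29
1197 = 3^2 × 7 × 19
LCM(1449, 1827, 1197) = 3^2 × 7 × 19 × 23 × 29 = 798399.
Smallest multiple of 798399 that is ≥ 1536237: ⌈1536237/798399⌉ × 798399 = 2 × 798399 = 1596798.

1596798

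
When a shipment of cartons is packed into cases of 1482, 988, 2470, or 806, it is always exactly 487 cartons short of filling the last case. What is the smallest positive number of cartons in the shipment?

Being 487 short of a full case of size k means N ≡ −487 (mod k), i.e. N + 487 is a multiple of each size.
1482 = 2 × 3 × 13 × 19
988 = 2^2 × 13 × 19
2470 = 2 × 5 × 13 × 19
806 = 2 × 13 × 31
LCM(1482, 988, 2470, 806) = 2^2 × 3 × 5 × 13 × 19 × 31 = 459420.
Smallest positive N is 459420 − 487 = 458933.

458933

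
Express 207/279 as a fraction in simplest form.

207 = 3^2 × 23
279 = 3^2 × 31
gcd(207, 279) = 3^2 = 9.
Divide numerator and denominator by 9: 207/279 = 23/31.

23/31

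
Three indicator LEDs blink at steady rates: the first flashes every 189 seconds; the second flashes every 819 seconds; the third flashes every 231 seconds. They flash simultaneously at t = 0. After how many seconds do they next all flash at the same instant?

27027 seconds

We need the least common multiple of the intervals.
189 = 3^3 × 7
819 = 3^2 × 7 × 13
231 = 3 × 7 × 11
LCM(189, 819, 231) = 3^3 × 7 × 11 × 13 = 27027.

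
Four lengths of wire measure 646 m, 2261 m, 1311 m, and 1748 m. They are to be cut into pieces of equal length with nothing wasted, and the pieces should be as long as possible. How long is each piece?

Each piece length must divide every original length, so the longest possible is gcd(646, 2261, 1311, 1748).
646 = 2 × 17 × 19
2261 = 7 × 17 × 19
1311 = 3 × 19 × 23
1748 = 2^2 × 19 × 23
gcd(646, 2261, 1311, 1748) = 19.

19 m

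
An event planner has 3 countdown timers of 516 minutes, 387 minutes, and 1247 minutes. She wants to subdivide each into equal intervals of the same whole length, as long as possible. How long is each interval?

The interval must divide each timer length; the longest such is the gcd.
516 = 2^2 × 3 × 43
387 = 3^2 × 43
1247 = 29 × 43
gcd(516, 387, 1247) = 43.

43 minutes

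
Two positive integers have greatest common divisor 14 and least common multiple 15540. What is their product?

217560

For any two positive integers, gcd × lcm = product = 14 × 15540 = 217560.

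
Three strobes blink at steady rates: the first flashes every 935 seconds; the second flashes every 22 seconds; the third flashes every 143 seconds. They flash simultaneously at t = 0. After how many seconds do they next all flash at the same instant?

24310 seconds

We need the least common multiple of the intervals.
935 = 5 × 11 × 17
22 = 2 × 11
143 = 11 × 13
LCM(935, 22, 143) = 2 × 5 × 11 × 13 × 17 = 24310.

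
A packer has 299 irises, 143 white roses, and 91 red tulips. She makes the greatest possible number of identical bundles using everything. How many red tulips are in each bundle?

Number of bundles = gcd(299, 143, 91).
299 = 13 × 23
143 = 11 × 13
91 = 7 × 13
gcd(299, 143, 91) = 13.
red tulips per bundle = 91 / 13 = 7.

7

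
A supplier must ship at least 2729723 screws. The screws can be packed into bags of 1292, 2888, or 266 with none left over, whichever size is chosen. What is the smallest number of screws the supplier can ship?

The number of screws must be a common multiple of 1292, 2888, and 266, so a multiple of their LCM.
1292 = 2^2 × 17 × 19
2888 = 2^3 × 19^2
266 = 2 × 7 × 19
LCM(1292, 2888, 266) = 2^3 × 7 × 17 × 19^2 = 343672.
Smallest multiple of 343672 that is ≥ 2729723: ⌈2729723/343672⌉ × 343672 = 8 × 343672 = 2749376.

2749376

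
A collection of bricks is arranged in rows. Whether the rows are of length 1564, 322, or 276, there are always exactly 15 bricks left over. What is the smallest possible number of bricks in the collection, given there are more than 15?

32859

N − 15 must be a common multiple of 1564, 322, and 276.
1564 = 2^2 × 17 × 23
322 = 2 × 7 × 23
276 = 2^2 × 3 × 23
LCM(1564, 322, 276) = 2^2 × 3 × 7 × 17 × 23 = 32844.
Smallest N > 15 is LCM + 15 = 32844 + 15 = 32859.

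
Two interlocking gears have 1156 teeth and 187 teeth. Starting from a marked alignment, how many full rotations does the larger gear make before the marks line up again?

11 rotations

All finish a whole number of cycles simultaneously at t = LCM of the periods.
1156 = 2^2 × 17^2
187 = 11 × 17
LCM(1156, 187) = 2^2 × 11 × 17^2 = 12716.
Rotations for period 1156: 12716 / 1156 = 11.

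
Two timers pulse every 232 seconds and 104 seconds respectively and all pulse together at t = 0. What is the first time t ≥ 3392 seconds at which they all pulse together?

6032 seconds

Joint pulses occur at multiples of LCM(232, 104).
232 = 2^3 × 29
104 = 2^3 × 13
LCM(232, 104) = 2^3 × 13 × 29 = 3016.
Smallest multiple of 3016 that is ≥ 3392: ⌈3392/3016⌉ × 3016 = 2 × 3016 = 6032.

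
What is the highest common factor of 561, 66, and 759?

561 = 3 × 11 × 17
66 = 2 × 3 × 11
759 = 3 × 11 × 23
gcd(561, 66, 759) = 3 × 11 = 33.

33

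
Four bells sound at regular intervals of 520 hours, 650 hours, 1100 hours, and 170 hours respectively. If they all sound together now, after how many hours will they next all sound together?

486200 hours

We need the least common multiple of the intervals.
520 = 2^3 × 5 × 13
650 = 2 × 5^2 × 13
1100 = 2^2 × 5^2 × 11
170 = 2 × 5 × 17
LCM(520, 650, 1100, 170) = 2^3 × 5^2 × 11 × 13 × 17 = 486200.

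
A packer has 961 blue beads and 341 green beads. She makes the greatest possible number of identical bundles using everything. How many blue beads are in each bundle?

31

Number of bundles = gcd(961, 341).
961 = 31^2
341 = 11 × 31
gcd(961, 341) = 31.
blue beads per bundle = 961 / 31 = 31.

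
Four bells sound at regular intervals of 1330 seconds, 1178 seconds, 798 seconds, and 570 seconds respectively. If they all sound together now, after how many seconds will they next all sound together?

They coincide at every common multiple of the periods; the first is the LCM.
1330 = 2 × 5 × 7 × 19
1178 = 2 × 19 × 31
798 = 2 × 3 × 7 × 19
570 = 2 × 3 × 5 × 19
LCM(1330, 1178, 798, 570) = 2 × 3 × 5 × 7 × 19 × 31 = 123690.

123690 seconds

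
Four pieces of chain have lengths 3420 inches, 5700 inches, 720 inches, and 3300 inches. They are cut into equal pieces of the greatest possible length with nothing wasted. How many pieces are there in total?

Piece length = gcd(3420, 5700, 720, 3300).
3420 = 2^2 × 3^2 × 5 × 19
5700 = 2^2 × 3 × 5^2 × 19
720 = 2^4 × 3^2 × 5
3300 = 2^2 × 3 × 5^2 × 11
gcd(3420, 5700, 720, 3300) = 2^2 × 3 × 5 = 60.
Total pieces = 3420/60 + 5700/60 + 720/60 + 3300/60 = 57 + 95 + 12 + 55 = 219.

219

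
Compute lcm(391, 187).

4301

391 = 17 × 23
187 = 11 × 17
LCM(391, 187) = 11 × 17 × 23 = 4301.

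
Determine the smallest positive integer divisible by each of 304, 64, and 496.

304 = 2^4 × 19
64 = 2^6
496 = 2^4 × 31
LCM(304, 64, 496) = 2^6 × 19 × 31 = 37696.

37696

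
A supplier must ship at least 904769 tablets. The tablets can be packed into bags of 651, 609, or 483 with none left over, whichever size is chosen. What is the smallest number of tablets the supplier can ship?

The number of tablets must be a common multiple of 651, 609, and 483, so a multiple of their LCM.
651 = 3 × 7 × 31
609 = 3 × 7 × 29
483 = 3 × 7 × 23
LCM(651, 609, 483) = 3 × 7 × 23 × 29 × 31 = 434217.
Smallest multiple of 434217 that is ≥ 904769: ⌈904769/434217⌉ × 434217 = 3 × 434217 = 1302651.

1302651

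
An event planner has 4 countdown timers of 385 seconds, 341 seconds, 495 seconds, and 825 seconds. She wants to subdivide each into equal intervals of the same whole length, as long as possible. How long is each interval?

The interval must divide each timer length; the longest such is the gcd.
385 = 5 × 7 × 11
341 = 11 × 31
495 = 3^2 × 5 × 11
825 = 3 × 5^2 × 11
gcd(385, 341, 495, 825) = 11.

11 seconds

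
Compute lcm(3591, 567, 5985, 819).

3591 = 3^3 × 7 × 19
567 = 3^4 × 7
5985 = 3^2 × 5 × 7 × 19
819 = 3^2 × 7 × 13
LCM(3591, 567, 5985, 819) = 3^4 × 5 × 7 × 13 × 19 = 700245.

700245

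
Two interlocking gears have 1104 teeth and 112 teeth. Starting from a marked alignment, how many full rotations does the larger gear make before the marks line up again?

All finish a whole number of cycles simultaneously at t = LCM of the periods.
1104 = 2^4 × 3 × 23
112 = 2^4 × 7
LCM(1104, 112) = 2^4 × 3 × 7 × 23 = 7728.
Rotations for period 1104: 7728 / 1104 = 7.

7 rotations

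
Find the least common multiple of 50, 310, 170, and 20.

52700

50 = 2 × 5^2
310 = 2 × 5 × 31
170 = 2 × 5 × 17
20 = 2^2 × 5
LCM(50, 310, 170, 20) = 2^2 × 5^2 × 17 × 31 = 52700.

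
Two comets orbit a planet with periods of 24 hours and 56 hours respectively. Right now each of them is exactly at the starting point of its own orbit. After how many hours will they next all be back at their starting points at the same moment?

168 hours

They coincide at every common multiple of the periods; the first is the LCM.
24 = 2^3 × 3
56 = 2^3 × 7
LCM(24, 56) = 2^3 × 3 × 7 = 168.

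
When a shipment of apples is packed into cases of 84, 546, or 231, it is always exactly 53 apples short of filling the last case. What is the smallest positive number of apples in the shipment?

11959

Being 53 short of a full case of size k means N ≡ −53 (mod k), i.e. N + 53 is a multiple of each size.
84 = 2^2 × 3 × 7
546 = 2 × 3 × 7 × 13
231 = 3 × 7 × 11
LCM(84, 546, 231) = 2^2 × 3 × 7 × 11 × 13 = 12012.
Smallest positive N is 12012 − 53 = 11959.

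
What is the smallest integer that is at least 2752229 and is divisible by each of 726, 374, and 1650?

2776950

The integer must be a common multiple of 726, 374, and 1650, so a multiple of their LCM.
726 = 2 × 3 × 11^2
374 = 2 × 11 × 17
1650 = 2 × 3 × 5^2 × 11
LCM(726, 374, 1650) = 2 × 3 × 5^2 × 11^2 × 17 = 308550.
Smallest multiple of 308550 that is ≥ 2752229: ⌈2752229/308550⌉ × 308550 = 9 × 308550 = 2776950.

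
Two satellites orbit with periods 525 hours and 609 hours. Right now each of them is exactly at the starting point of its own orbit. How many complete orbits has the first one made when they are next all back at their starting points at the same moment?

29 orbits

They are all back at their starting positions together after one LCM of the periods.
525 = 3 × 5^2 × 7
609 = 3 × 7 × 29
LCM(525, 609) = 3 × 5^2 × 7 × 29 = 15225.
Orbits for period 525: 15225 / 525 = 29.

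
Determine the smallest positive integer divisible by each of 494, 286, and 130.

494 = 2 × 13 × 19
286 = 2 × 11 × 13
130 = 2 × 5 × 13
LCM(494, 286, 130) = 2 × 5 × 11 × 13 × 19 = 27170.

27170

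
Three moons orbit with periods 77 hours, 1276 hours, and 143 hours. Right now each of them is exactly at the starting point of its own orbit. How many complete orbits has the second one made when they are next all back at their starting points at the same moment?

91 orbits

The first common completion time is the LCM of the periods.
77 = 7 × 11
1276 = 2^2 × 11 × 29
143 = 11 × 13
LCM(77, 1276, 143) = 2^2 × 7 × 11 × 13 × 29 = 116116.
Orbits for period 1276: 116116 / 1276 = 91.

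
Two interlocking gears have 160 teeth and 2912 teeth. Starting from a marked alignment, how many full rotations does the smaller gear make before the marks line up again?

91 rotations

All finish a whole number of cycles simultaneously at t = LCM of the periods.
160 = 2^5 × 5
2912 = 2^5 × 7 × 13
LCM(160, 2912) = 2^5 × 5 × 7 × 13 = 14560.
Rotations for period 160: 14560 / 160 = 91.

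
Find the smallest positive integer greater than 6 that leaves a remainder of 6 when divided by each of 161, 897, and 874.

N − 6 must be a common multiple of 161, 897, and 874.
161 = 7 × 23
897 = 3 × 13 × 23
874 = 2 × 19 × 23
LCM(161, 897, 874) = 2 × 3 × 7 × 13 × 19 × 23 = 238602.
Smallest N > 6 is LCM + 6 = 238602 + 6 = 238608.

238608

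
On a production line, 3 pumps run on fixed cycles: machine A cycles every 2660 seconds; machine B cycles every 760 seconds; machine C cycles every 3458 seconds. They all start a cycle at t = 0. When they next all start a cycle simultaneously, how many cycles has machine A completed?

The first common completion time is the LCM of the periods.
2660 = 2^2 × 5 × 7 × 19
760 = 2^3 × 5 × 19
3458 = 2 × 7 × 13 × 19
LCM(2660, 760, 3458) = 2^3 × 5 × 7 × 13 × 19 = 69160.
Cycles for period 2660: 69160 / 2660 = 26.

26 cycles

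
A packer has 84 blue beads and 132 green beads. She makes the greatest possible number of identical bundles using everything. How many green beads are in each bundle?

Number of bundles = gcd(84, 132).
84 = 2^2 × 3 × 7
132 = 2^2 × 3 × 11
gcd(84, 132) = 2^2 × 3 = 12.
green beads per bundle = 132 / 12 = 11.

11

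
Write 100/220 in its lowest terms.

5/11

100 = 2^2 × 5^2
220 = 2^2 × 5 × 11
gcd(100, 220) = 2^2 × 5 = 20.
Divide numerator and denominator by 20: 100/220 = 5/11.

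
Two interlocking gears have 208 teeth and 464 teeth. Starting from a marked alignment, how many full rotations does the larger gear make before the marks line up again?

13 rotations

The first common completion time is the LCM of the periods.
208 = 2^4 × 13
464 = 2^4 × 29
LCM(208, 464) = 2^4 × 13 × 29 = 6032.
Rotations for period 464: 6032 / 464 = 13.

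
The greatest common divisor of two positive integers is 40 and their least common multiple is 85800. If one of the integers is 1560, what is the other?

For two integers, gcd × lcm = product, so the other is (40 × 85800) / 1560 = 3432000 / 1560 = 2200.

2200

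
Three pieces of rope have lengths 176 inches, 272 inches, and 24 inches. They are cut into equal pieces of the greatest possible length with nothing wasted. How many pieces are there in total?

Piece length = gcd(176, 272, 24).
176 = 2^4 × 11
272 = 2^4 × 17
24 = 2^3 × 3
gcd(176, 272, 24) = 2^3 = 8.
Total pieces = 176/8 + 272/8 + 24/8 = 22 + 34 + 3 = 59.

59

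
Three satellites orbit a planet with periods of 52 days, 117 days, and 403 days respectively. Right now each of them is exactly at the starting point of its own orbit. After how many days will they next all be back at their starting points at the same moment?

We need the least common multiple of the intervals.
52 = 2^2 × 13
117 = 3^2 × 13
403 = 13 × 31
LCM(52, 117, 403) = 2^2 × 3^2 × 13 × 31 = 14508.

14508 days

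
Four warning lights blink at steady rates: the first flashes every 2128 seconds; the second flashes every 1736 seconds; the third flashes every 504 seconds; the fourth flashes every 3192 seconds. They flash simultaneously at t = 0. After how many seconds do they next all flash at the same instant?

593712 seconds

We need the least common multiple of the intervals.
2128 = 2^4 × 7 × 19
1736 = 2^3 × 7 × 31
504 = 2^3 × 3^2 × 7
3192 = 2^3 × 3 × 7 × 19
LCM(2128, 1736, 504, 3192) = 2^4 × 3^2 × 7 × 19 × 31 = 593712.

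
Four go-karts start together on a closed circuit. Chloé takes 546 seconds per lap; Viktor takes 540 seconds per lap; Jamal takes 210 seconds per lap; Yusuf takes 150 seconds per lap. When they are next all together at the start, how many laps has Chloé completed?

450 laps

All finish a whole number of cycles simultaneously at t = LCM of the periods.
546 = 2 × 3 × 7 × 13
540 = 2^2 × 3^3 × 5
210 = 2 × 3 × 5 × 7
150 = 2 × 3 × 5^2
LCM(546, 540, 210, 150) = 2^2 × 3^3 × 5^2 × 7 × 13 = 245700.
Laps for period 546: 245700 / 546 = 450.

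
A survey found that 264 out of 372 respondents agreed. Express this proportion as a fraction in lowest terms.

264 = 2^3 × 3 × 11
372 = 2^2 × 3 × 31
gcd(264, 372) = 2^2 × 3 = 12.
Divide numerator and denominator by 12: 264/372 = 22/31.

22/31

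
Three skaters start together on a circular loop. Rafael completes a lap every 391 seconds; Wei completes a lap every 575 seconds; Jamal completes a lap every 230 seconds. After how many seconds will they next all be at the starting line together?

They coincide at every common multiple of the periods; the first is the LCM.
391 = 17 × 23
575 = 5^2 × 23
230 = 2 × 5 × 23
LCM(391, 575, 230) = 2 × 5^2 × 17 × 23 = 19550.

19550 seconds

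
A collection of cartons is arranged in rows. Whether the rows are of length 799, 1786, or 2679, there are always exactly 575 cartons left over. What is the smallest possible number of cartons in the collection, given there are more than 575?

N − 575 must be a common multiple of 799, 1786, and 2679.
799 = 17 × 47
1786 = 2 × 19 × 47
2679 = 3 × 19 × 47
LCM(799, 1786, 2679) = 2 × 3 × 17 × 19 × 47 = 91086.
Smallest N > 575 is LCM + 575 = 91086 + 575 = 91661.

91661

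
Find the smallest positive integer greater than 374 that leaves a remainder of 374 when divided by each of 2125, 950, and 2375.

N − 374 must be a common multiple of 2125, 950, and 2375.
2125 = 5^3 × 17
950 = 2 × 5^2 × 19
2375 = 5^3 × 19
LCM(2125, 950, 2375) = 2 × 5^3 × 17 × 19 = 80750.
Smallest N > 374 is LCM + 374 = 80750 + 374 = 81124.

81124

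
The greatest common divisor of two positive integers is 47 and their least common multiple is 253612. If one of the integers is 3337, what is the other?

3572

For two integers, gcd × lcm = product, so the other is (47 × 253612) / 3337 = 11919764 / 3337 = 3572.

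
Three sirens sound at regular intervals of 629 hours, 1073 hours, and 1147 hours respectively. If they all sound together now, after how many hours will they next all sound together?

565471 hours

We need the least common multiple of the intervals.
629 = 17 × 37
1073 = 29 × 37
1147 = 31 × 37
LCM(629, 1073, 1147) = 17 × 29 × 31 × 37 = 565471.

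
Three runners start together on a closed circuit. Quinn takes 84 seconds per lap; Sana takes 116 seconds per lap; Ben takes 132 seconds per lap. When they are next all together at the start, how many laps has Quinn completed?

They are all back at their starting positions together after one LCM of the periods.
84 = 2^2 × 3 × 7
116 = 2^2 × 29
132 = 2^2 × 3 × 11
LCM(84, 116, 132) = 2^2 × 3 × 7 × 11 × 29 = 26796.
Laps for period 84: 26796 / 84 = 319.

319 laps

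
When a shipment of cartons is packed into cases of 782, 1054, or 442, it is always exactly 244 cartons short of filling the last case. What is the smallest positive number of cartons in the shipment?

Being 244 short of a full case of size k means N ≡ −244 (mod k), i.e. N + 244 is a multiple of each size.
782 = 2 × 17 × 23
1054 = 2 × 17 × 31
442 = 2 × 13 × 17
LCM(782, 1054, 442) = 2 × 13 × 17 × 23 × 31 = 315146.
Smallest positive N is 315146 − 244 = 314902.

314902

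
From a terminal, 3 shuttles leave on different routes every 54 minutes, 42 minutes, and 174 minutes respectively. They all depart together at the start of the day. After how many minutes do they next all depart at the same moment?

10962 minutes

We need the least common multiple of the intervals.
54 = 2 × 3^3
42 = 2 × 3 × 7
174 = 2 × 3 × 29
LCM(54, 42, 174) = 2 × 3^3 × 7 × 29 = 10962.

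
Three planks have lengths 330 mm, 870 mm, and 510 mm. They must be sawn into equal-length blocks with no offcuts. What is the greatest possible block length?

This is the greatest common divisor of 330, 870, and 510.
330 = 2 × 3 × 5 × 11
870 = 2 × 3 × 5 × 29
510 = 2 × 3 × 5 × 17
gcd(330, 870, 510) = 2 × 3 × 5 = 30.

30 mm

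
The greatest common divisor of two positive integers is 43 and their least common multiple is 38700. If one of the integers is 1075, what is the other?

For two integers, gcd × lcm = product, so the other is (43 × 38700) / 1075 = 1664100 / 1075 = 1548.

1548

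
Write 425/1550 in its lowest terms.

425 = 5^2 × 17
1550 = 2 × 5^2 × 31
gcd(425, 1550) = 5^2 = 25.
Divide numerator and denominator by 25: 425/1550 = 17/62.

17/62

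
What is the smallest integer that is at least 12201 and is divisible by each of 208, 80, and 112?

14560

The integer must be a common multiple of 208, 80, and 112, so a multiple of their LCM.
208 = 2^4 × 13
80 = 2^4 × 5
112 = 2^4 × 7
LCM(208, 80, 112) = 2^4 × 5 × 7 × 13 = 7280.
Smallest multiple of 7280 that is ≥ 12201: ⌈12201/7280⌉ × 7280 = 2 × 7280 = 14560.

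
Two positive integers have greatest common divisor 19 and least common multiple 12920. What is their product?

For any two positive integers, gcd × lcm = product = 19 × 12920 = 245480.

245480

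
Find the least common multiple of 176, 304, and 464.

176 = 2^4 × 11
304 = 2^4 × 19
464 = 2^4 × 29
LCM(176, 304, 464) = 2^4 × 11 × 19 × 29 = 96976.

96976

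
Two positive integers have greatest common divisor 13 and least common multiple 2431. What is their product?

For any two positive integers, gcd × lcm = product = 13 × 2431 = 31603.

31603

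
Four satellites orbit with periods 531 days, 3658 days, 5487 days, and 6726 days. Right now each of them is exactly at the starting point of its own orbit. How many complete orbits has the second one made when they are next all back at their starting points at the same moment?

They are all back at their starting positions together after one LCM of the periods.
531 = 3^2 × 59
3658 = 2 × 31 × 59
5487 = 3 × 31 × 59
6726 = 2 × 3 × 19 × 59
LCM(531, 3658, 5487, 6726) = 2 × 3^2 × 19 × 31 × 59 = 625518.
Orbits for period 3658: 625518 / 3658 = 171.

171 orbits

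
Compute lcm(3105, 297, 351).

3105 = 3^3 × 5 × 23
297 = 3^3 × 11
351 = 3^3 × 13
LCM(3105, 297, 351) = 3^3 × 5 × 11 × 13 × 23 = 444015.

444015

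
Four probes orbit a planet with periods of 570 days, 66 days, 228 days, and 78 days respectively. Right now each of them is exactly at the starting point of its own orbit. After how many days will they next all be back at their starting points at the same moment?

We need the least common multiple of the intervals.
570 = 2 × 3 × 5 × 19
66 = 2 × 3 × 11
228 = 2^2 × 3 × 19
78 = 2 × 3 × 13
LCM(570, 66, 228, 78) = 2^2 × 3 × 5 × 11 × 13 × 19 = 163020.

163020 days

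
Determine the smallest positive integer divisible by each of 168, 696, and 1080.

219240

168 = 2^3 × 3 × 7
696 = 2^3 × 3 × 29
1080 = 2^3 × 3^3 × 5
LCM(168, 696, 1080) = 2^3 × 3^3 × 5 × 7 × 29 = 219240.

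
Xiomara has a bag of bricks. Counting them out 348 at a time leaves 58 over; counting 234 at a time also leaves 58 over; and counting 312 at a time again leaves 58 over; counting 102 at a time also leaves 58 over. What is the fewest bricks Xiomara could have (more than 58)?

N − 58 must be a common multiple of 348, 234, 312, and 102.
348 = 2^2 × 3 × 29
234 = 2 × 3^2 × 13
312 = 2^3 × 3 × 13
102 = 2 × 3 × 17
LCM(348, 234, 312, 102) = 2^3 × 3^2 × 13 × 17 × 29 = 461448.
Smallest N > 58 is LCM + 58 = 461448 + 58 = 461506.

461506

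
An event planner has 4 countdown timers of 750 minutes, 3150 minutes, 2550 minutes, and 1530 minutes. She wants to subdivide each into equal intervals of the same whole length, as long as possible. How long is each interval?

The interval must divide each timer length; the longest such is the gcd.
750 = 2 × 3 × 5^3
3150 = 2 × 3^2 × 5^2 × 7
2550 = 2 × 3 × 5^2 × 17
1530 = 2 × 3^2 × 5 × 17
gcd(750, 3150, 2550, 1530) = 2 × 3 × 5 = 30.

30 minutes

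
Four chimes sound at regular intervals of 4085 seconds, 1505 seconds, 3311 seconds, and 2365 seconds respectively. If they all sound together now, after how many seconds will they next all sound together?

The first simultaneous occurrence is after LCM of the individual periods.
4085 = 5 × 19 × 43
1505 = 5 × 7 × 43
3311 = 7 × 11 × 43
2365 = 5 × 11 × 43
LCM(4085, 1505, 3311, 2365) = 5 × 7 × 11 × 19 × 43 = 314545.

314545 seconds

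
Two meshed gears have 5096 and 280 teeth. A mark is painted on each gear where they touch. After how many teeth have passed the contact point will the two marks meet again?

They coincide at every common multiple of the periods; the first is the LCM.
5096 = 2^3 × 7^2 × 13
280 = 2^3 × 5 × 7
LCM(5096, 280) = 2^3 × 5 × 7^2 × 13 = 25480.

25480 teeth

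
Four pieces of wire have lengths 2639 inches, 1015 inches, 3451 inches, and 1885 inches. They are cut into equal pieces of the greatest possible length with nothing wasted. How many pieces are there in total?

Piece length = gcd(2639, 1015, 3451, 1885).
2639 = 7 × 13 × 29
1015 = 5 × 7 × 29
3451 = 7 × 17 × 29
1885 = 5 × 13 × 29
gcd(2639, 1015, 3451, 1885) = 29.
Total pieces = 2639/29 + 1015/29 + 3451/29 + 1885/29 = 91 + 35 + 119 + 65 = 310.

310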